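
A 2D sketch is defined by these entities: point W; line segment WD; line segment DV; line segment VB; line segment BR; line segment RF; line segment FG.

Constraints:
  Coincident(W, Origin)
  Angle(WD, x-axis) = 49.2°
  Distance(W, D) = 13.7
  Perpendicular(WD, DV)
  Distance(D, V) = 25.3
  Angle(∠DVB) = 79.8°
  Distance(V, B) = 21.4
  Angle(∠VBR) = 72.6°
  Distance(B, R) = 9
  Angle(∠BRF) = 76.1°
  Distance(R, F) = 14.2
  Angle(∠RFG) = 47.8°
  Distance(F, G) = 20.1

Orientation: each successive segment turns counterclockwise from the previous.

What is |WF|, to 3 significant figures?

24.1

W is at the origin; WD runs at 49.2° with length 13.7, so D = (8.95, 10.4). WD ⟂ DV, so DV runs at 139°; with |DV| = 25.3, V = (-10.2, 26.9). ∠DVB = 79.8° gives VB at -121° from the x-axis; with |VB| = 21.4, B = (-21.1, 8.48). ∠VBR = 72.6° gives BR at -13.2° from the x-axis; with |BR| = 9.0, R = (-12.3, 6.43). ∠BRF = 76.1° gives RF at 90.7° from the x-axis; with |RF| = 14.2, F = (-12.5, 20.6). Then |WF| = |F − W| = 24.1.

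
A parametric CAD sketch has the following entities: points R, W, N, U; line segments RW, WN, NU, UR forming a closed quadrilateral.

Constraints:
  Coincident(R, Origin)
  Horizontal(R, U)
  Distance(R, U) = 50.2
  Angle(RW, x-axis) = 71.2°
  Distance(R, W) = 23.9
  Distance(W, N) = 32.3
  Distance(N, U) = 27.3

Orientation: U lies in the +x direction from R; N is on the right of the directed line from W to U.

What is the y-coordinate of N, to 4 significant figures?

-5.563

Checks: |WN| = 32.30 ✓; |NU| = 27.30 ✓.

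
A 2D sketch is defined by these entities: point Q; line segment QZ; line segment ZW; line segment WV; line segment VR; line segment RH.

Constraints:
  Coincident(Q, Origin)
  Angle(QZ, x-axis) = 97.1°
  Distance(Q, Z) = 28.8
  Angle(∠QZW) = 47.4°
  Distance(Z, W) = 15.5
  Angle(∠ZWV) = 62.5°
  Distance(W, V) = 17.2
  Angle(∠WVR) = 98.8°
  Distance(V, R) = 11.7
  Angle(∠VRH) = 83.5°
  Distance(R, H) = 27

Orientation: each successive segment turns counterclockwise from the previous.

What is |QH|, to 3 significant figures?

36.0

Q is at the origin; QZ runs at 97.1° with length 28.8, so Z = (-3.56, 28.6). ∠QZW = 47.4° gives ZW at -130° from the x-axis; with |ZW| = 15.5, W = (-13.6, 16.8). ∠ZWV = 62.5° gives WV at -12.8° from the x-axis; with |WV| = 17.2, V = (3.19, 12.9). ∠WVR = 98.8° gives VR at 68.4° from the x-axis; with |VR| = 11.7, R = (7.49, 23.8). ∠VRH = 83.5° gives RH at 165° from the x-axis; with |RH| = 27.0, H = (-18.6, 30.9). Then |QH| = |H − Q| = 36.0.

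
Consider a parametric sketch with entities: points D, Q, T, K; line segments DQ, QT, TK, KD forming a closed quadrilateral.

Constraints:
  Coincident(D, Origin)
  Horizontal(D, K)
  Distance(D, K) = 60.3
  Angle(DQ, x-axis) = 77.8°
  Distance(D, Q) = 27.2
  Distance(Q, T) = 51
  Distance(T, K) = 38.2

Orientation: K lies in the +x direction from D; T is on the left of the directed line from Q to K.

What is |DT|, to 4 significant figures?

67.19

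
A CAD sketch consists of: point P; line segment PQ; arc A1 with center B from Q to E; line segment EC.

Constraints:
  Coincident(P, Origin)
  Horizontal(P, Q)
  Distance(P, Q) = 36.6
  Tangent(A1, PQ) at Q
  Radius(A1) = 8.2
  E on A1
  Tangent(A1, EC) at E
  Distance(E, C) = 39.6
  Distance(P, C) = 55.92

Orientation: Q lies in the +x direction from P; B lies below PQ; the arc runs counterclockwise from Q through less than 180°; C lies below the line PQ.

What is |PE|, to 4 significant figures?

29.59

Checks: P = (0.00, 0.00) ✓; |BE| = 8.200 ✓; ∠(BE, EC) = 90.00° ✓; |EC| = 39.60 ✓; |PC| = 55.92 ✓.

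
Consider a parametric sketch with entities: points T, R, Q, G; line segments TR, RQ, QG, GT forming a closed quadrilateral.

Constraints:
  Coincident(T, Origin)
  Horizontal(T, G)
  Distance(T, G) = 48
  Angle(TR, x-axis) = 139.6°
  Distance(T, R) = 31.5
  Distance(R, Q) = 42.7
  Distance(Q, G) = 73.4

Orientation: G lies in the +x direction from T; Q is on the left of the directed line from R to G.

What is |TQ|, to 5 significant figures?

55.648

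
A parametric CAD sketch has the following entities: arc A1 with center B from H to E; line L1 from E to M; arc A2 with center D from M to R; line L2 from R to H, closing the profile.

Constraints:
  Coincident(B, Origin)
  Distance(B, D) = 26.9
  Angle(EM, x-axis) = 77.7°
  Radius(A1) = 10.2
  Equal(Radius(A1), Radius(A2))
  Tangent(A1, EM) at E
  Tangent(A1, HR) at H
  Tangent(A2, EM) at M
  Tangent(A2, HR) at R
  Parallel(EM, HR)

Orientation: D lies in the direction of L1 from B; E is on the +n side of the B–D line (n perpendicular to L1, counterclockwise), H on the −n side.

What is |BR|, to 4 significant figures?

28.77

Tangency of A1 to both parallel lines with radius 10.2 puts E and H at B ± 10.2·n: E = (-9.966, 2.173), H = (9.966, -2.173). Equal radii place M and R the same way about D: M = D + 10.2·n = (-4.235, 28.46), R = D − 10.2·n = (15.70, 24.11). Then |BR| = |R − B| = 28.77.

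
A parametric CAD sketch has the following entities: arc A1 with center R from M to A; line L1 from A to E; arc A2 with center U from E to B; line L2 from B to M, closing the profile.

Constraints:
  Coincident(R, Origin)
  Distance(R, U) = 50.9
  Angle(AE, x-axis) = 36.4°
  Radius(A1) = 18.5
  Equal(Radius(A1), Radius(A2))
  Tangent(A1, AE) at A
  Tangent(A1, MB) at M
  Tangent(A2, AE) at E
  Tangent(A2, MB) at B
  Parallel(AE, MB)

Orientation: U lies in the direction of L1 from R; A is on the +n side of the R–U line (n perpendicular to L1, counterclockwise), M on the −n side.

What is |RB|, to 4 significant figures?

54.16

The slot axis is L1's direction at 36.4°, so u = (cos 36.4°, sin 36.4°) = (0.8049, 0.5934) and n = (−sin 36.4°, cos 36.4°) = (-0.5934, 0.8049). R is at the origin and U lies 50.9 along u from R, so U = 50.9·u = (40.97, 30.21). Tangency of A1 to both parallel lines with radius 18.5 puts A and M at R ± 18.5·n: A = (-10.98, 14.89), M = (10.98, -14.89). Equal radii place E and B the same way about U: E = U + 18.5·n = (29.99, 45.10), B = U − 18.5·n = (51.95, 15.31). Then |RB| = |B − R| = 54.16.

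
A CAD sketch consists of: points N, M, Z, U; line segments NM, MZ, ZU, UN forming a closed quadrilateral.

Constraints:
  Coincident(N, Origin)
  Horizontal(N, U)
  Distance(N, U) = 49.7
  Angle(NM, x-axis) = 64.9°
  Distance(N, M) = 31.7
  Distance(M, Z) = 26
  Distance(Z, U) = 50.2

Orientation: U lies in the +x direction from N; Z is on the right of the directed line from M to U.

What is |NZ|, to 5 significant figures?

6.5014

Checks: |MZ| = 26.00 ✓; |ZU| = 50.20 ✓.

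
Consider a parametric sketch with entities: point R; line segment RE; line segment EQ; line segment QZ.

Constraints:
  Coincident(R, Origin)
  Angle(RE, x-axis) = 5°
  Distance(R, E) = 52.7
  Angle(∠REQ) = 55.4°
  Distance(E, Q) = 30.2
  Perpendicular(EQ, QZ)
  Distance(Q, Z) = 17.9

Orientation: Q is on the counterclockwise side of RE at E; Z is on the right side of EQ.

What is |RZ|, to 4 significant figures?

61.28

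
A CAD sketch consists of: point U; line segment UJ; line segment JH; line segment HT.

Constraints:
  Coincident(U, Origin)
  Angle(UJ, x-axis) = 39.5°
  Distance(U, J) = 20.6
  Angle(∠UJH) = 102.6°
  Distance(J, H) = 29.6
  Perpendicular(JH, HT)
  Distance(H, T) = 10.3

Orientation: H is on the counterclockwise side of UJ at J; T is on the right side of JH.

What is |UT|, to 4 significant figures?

45.68

U is at the origin; UJ runs at 39.5° with length 20.6, so J = 20.6·(cos 39.5°, sin 39.5°) = (15.90, 13.10). ∠UJH = 102.6°, so JH runs at 39.5° + (180° − 102.6°) = 116.9° from the x-axis; with |JH| = 29.6, H = J + 29.6·(cos 116.9°, sin 116.9°) = (2.503, 39.50). The perpendicularity gives HT at right angles to JH; with |HT| = 10.3 on the right of JH, T = H + 10.3·(0.8918, 0.4524) = (11.69, 44.16). Then |UT| = |T − U| = 45.68.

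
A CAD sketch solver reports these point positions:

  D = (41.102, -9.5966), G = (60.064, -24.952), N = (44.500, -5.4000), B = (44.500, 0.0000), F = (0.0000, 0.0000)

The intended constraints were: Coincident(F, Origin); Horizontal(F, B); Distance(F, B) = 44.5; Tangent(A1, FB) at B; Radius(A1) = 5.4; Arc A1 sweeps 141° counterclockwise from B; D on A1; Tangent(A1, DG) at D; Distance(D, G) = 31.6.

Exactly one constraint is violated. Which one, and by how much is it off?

Distance(D, G) = 31.6 — off by 7.20.

F = (0.00, 0.00) ✓; F.y = 0.00, B.y = 0.00 ✓; |FB| = 44.50 ✓; ∠(NB, BF) = 90.00° ✓; |NB| = 5.400 ✓; bearing(N→D) − bearing(N→B) = 141.0° ✓; |ND| = 5.400 ✓; ∠(ND, DG) = 90.00° ✓; |DG| = 24.40 ✗.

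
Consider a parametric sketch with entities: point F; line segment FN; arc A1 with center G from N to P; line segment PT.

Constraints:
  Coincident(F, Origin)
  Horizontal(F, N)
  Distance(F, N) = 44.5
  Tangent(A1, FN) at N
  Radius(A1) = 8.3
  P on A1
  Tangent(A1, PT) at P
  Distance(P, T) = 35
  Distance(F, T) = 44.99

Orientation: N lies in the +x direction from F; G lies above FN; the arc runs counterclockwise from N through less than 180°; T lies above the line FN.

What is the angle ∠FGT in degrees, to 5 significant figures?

66.109°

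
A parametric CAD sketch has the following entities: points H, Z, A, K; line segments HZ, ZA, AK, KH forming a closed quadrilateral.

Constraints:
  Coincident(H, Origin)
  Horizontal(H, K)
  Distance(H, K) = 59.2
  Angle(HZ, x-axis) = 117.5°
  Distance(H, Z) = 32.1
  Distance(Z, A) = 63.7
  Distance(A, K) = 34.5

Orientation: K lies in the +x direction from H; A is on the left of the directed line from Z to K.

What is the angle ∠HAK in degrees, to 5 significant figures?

73.669°

H is at the origin; HK is horizontal with |HK| = 59.2 and K in +x, so K = (59.2, 0). HZ runs at 117.5° with |HZ| = 32.1, so Z = (-14.822, 28.473). A is determined by |ZA| = 63.7 and |AK| = 34.5 together: it lies at the intersection of circle(Z, 63.7) and circle(K, 34.5). With |ZK| = 79.309, the foot of the radical line on ZK is 57.732 from Z and the perpendicular offset is √(63.7² − 57.732²) = 26.920. Taking the left-of-ZK solution: A = (48.726, 32.872).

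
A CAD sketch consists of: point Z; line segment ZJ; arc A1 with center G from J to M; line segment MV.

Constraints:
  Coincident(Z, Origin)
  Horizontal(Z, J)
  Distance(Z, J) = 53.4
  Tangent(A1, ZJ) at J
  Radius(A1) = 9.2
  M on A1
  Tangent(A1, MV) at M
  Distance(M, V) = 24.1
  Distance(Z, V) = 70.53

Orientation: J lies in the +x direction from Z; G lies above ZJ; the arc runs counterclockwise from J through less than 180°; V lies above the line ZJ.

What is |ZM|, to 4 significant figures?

63.30

Z is at the origin; ZJ is horizontal with |ZJ| = 53.4 and J on the +x side, so J = (53.40, 0.000). Since A1 is tangent to ZJ there, GJ ⟂ ZJ, so G = J + (0, 9.2) = (53.40, 9.200). Since GM ⟂ MV (tangency), |GV| = √(9.2² + 24.1²) = 25.80 regardless of where M sits on A1. So V lies on both circle(Z, 70.53) and circle(G, 25.80); the above-ZJ intersection is V = (62.07, 33.50). M is the foot of the tangent from V: M = (62.60, 9.402).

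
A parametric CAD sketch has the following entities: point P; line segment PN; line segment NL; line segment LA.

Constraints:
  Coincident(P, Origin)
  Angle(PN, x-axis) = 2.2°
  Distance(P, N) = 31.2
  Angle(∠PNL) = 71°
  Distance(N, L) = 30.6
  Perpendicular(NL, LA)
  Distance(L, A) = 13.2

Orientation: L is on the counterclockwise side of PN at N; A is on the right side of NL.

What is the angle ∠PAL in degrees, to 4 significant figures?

25.58°

∠PNL = 71.0°, so NL runs at 2.2° + (180° − 71.0°) = 111.2° from the x-axis; with |NL| = 30.6, L = N + 30.6·(cos 111.2°, sin 111.2°) = (20.11, 29.73). NL is perpendicular to LA; with |LA| = 13.2 on the right of NL, A = L + 13.2·(0.9323, 0.3616) = (32.42, 34.50). Then cos ∠PAL = AP·AL / (|AP||AL|), giving 25.58°.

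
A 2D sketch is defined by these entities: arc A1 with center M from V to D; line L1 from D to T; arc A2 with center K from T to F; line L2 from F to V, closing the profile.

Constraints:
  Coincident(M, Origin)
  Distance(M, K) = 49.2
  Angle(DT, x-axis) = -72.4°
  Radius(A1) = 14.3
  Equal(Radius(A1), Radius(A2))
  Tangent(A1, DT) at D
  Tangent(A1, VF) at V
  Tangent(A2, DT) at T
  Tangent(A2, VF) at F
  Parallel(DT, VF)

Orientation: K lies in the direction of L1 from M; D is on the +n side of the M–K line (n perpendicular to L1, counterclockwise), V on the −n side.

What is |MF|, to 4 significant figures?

51.24

The slot axis is L1's direction at -72.4°, so u = (cos -72.4°, sin -72.4°) = (0.3024, -0.9532) and n = (−sin -72.4°, cos -72.4°) = (0.9532, 0.3024). M is at the origin and K lies 49.2 along u from M, so K = 49.2·u = (14.88, -46.90). Tangency of A1 to both parallel lines with radius 14.3 puts D and V at M ± 14.3·n: D = (13.63, 4.324), V = (-13.63, -4.324). Equal radii place T and F the same way about K: T = K + 14.3·n = (28.51, -42.57), F = K − 14.3·n = (1.246, -51.22). Then |MF| = |F − M| = 51.24.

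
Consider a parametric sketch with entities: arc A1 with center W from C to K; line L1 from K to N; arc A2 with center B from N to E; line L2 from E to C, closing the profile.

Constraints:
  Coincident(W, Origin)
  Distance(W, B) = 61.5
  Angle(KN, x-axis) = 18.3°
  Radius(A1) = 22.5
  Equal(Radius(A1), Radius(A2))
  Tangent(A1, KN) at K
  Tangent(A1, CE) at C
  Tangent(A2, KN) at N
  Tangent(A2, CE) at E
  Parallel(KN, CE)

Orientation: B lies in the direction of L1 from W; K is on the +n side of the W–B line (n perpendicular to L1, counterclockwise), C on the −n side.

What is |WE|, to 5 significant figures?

65.487

The slot axis is L1's direction at 18.3°, so u = (cos 18.3°, sin 18.3°) = (0.94943, 0.31399) and n = (−sin 18.3°, cos 18.3°) = (-0.31399, 0.94943). W is at the origin and B lies 61.5 along u from W, so B = 61.5·u = (58.390, 19.311). Tangency of A1 to both parallel lines with radius 22.5 puts K and C at W ± 22.5·n: K = (-7.0648, 21.362), C = (7.0648, -21.362). Equal radii place N and E the same way about B: N = B + 22.5·n = (51.325, 40.673), E = B − 22.5·n = (65.454, -2.0515). Then |WE| = |E − W| = 65.487.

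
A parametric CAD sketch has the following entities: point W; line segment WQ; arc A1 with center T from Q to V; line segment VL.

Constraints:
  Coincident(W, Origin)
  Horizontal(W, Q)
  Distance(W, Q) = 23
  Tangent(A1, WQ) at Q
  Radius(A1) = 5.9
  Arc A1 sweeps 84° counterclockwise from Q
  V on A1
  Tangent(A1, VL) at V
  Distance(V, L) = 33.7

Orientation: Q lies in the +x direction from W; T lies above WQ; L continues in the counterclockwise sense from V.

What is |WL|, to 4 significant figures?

50.54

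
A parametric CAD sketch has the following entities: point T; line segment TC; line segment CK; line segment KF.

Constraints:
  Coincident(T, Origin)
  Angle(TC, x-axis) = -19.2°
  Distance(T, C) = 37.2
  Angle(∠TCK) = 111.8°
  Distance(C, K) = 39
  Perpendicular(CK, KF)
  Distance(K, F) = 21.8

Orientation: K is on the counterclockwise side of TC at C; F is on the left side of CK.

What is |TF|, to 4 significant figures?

54.33

T is at the origin; TC runs at -19.2° with length 37.2, so C = 37.2·(cos -19.2°, sin -19.2°) = (35.13, -12.23). ∠TCK = 111.8°, so CK runs at -19.2° + (180° − 111.8°) = 49.00° from the x-axis; with |CK| = 39.0, K = C + 39.0·(cos 49.00°, sin 49.00°) = (60.72, 17.20). CK ⟂ KF; with |KF| = 21.8 on the left of CK, F = K + 21.8·(-0.7547, 0.6561) = (44.26, 31.50). Then |TF| = |F − T| = 54.33.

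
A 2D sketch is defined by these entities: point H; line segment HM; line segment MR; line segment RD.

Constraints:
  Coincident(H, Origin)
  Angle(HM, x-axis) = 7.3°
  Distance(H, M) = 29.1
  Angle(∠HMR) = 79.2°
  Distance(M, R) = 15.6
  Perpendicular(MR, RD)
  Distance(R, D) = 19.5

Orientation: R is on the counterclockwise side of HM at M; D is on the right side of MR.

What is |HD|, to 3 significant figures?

49.1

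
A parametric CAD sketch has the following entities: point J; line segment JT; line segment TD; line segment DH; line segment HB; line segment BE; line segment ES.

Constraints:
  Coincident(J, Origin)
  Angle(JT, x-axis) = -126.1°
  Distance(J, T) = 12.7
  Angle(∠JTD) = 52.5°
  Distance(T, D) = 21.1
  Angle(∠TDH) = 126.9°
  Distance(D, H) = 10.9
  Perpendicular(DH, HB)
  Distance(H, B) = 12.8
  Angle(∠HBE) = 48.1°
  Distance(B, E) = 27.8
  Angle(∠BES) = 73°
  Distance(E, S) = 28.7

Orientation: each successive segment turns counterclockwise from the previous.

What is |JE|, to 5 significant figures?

24.556

J is at the origin; JT runs at -126.1° with length 12.7, so T = (-7.4828, -10.261). ∠JTD = 52.5° gives TD at 1.4000° from the x-axis; with |TD| = 21.1, D = (13.611, -9.7460). ∠TDH = 126.9° gives DH at 54.500° from the x-axis; with |DH| = 10.9, H = (19.941, -0.87209). The perpendicularity gives HB at right angles to DH, so HB runs at 144.50°; with |HB| = 12.8, B = (9.5199, 6.5609). ∠HBE = 48.1° gives BE at -83.600° from the x-axis; with |BE| = 27.8, E = (12.619, -21.066). Then |JE| = |E − J| = 24.556.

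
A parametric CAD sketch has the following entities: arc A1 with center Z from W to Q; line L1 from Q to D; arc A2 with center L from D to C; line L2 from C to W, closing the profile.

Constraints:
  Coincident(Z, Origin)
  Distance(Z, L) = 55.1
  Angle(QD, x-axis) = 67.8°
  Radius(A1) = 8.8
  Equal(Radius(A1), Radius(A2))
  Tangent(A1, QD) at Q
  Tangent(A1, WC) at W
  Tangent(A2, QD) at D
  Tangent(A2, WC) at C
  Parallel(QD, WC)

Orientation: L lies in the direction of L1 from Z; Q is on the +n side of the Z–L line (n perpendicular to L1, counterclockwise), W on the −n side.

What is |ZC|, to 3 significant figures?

55.8

Tangency of A1 to both parallel lines with radius 8.8 puts Q and W at Z ± 8.8·n: Q = (-8.15, 3.32), W = (8.15, -3.32). Equal radii place D and C the same way about L: D = L + 8.8·n = (12.7, 54.3), C = L − 8.8·n = (29.0, 47.7). Then |ZC| = |C − Z| = 55.8.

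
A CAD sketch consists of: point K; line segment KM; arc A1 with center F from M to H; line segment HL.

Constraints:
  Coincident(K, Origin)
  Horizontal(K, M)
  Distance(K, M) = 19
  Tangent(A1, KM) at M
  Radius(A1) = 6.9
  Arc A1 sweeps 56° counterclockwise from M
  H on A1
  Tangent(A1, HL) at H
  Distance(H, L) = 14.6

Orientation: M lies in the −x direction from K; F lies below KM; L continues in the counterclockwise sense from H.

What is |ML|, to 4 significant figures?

20.55

K is at the origin; KM is horizontal with |KM| = 19.0 and M on the −x side, so M = (-19.00, 0.000). A1 meets KM tangentially, so FM is at right angles to KM, so F = M + (0, -6.9) = (-19.00, -6.900). On A1, M sits at bearing 90° from F; a 56° counterclockwise sweep puts H at bearing 146°, so H = F + 6.9·(cos 146°, sin 146°) = (-24.72, -3.042). A1 meets HL tangentially, so FH is at right angles to HL, so HL runs along (−sin 146°, cos 146°); with |HL| = 14.6, L = (-32.88, -15.15). Then |ML| = |L − M| = 20.55.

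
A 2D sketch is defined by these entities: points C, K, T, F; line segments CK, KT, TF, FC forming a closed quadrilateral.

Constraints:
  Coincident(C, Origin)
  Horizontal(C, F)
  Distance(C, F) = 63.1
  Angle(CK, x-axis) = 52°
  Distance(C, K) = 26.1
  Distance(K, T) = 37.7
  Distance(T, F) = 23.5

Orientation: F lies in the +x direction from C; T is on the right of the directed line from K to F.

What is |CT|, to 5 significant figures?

41.657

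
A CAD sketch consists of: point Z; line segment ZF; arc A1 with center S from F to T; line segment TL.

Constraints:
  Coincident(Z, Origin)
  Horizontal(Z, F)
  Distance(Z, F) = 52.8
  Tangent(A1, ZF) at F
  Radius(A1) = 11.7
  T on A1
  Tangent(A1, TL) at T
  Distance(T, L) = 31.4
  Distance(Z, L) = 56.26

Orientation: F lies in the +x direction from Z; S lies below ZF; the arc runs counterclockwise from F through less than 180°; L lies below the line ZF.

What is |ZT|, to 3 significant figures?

42.5

Checks: ∠(SF, FZ) = 90.00° ✓; |ST| = 11.70 ✓; ∠(ST, TL) = 90.00° ✓; |TL| = 31.40 ✓; |ZL| = 56.26 ✓.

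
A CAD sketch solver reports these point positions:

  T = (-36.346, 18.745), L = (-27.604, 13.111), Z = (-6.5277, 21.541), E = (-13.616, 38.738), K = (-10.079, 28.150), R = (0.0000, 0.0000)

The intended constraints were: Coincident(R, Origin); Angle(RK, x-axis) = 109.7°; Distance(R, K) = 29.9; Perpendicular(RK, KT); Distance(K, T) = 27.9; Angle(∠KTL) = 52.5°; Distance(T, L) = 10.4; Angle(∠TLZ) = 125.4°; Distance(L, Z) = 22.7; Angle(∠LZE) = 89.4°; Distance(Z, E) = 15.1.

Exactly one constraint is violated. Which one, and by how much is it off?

Distance(Z, E) = 15.1 — off by 3.50.

R = (0.00, 0.00) ✓; RK at 109.7° ✓; |RK| = 29.90 ✓; ∠(RK, KT) = 90.00° ✓; |KT| = 27.90 ✓; ∠KTL = 52.50° ✓; |TL| = 10.40 ✓; ∠TLZ = 125.4° ✓; |LZ| = 22.70 ✓; ∠LZE = 89.40° ✓; |ZE| = 18.60 ✗.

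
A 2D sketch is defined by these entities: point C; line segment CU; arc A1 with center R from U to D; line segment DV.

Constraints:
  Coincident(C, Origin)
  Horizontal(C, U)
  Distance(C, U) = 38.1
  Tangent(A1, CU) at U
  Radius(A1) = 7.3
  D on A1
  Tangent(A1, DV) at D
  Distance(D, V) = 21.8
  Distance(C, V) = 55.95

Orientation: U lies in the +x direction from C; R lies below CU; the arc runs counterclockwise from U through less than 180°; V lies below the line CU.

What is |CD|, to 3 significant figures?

35.3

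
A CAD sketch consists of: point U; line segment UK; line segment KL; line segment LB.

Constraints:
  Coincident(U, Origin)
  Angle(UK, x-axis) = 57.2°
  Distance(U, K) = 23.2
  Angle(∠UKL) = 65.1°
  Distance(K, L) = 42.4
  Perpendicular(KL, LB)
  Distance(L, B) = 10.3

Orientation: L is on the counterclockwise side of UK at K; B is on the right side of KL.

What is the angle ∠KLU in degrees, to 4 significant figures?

32.82°

U is at the origin; UK runs at 57.2° with length 23.2, so K = 23.2·(cos 57.2°, sin 57.2°) = (12.57, 19.50). ∠UKL = 65.1°, so KL runs at 57.2° + (180° − 65.1°) = 172.1° from the x-axis; with |KL| = 42.4, L = K + 42.4·(cos 172.1°, sin 172.1°) = (-29.43, 25.33). Then cos ∠KLU = LK·LU / (|LK||LU|), giving 32.82°.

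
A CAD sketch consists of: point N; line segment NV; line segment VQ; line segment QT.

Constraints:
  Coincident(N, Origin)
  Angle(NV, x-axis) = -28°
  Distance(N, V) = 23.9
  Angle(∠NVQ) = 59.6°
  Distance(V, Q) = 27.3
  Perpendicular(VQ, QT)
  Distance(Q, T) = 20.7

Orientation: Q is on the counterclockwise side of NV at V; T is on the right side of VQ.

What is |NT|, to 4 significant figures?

44.02

N is at the origin; NV runs at -28.0° with length 23.9, so V = 23.9·(cos -28.0°, sin -28.0°) = (21.10, -11.22). ∠NVQ = 59.6°, so VQ runs at -28.0° + (180° − 59.6°) = 92.40° from the x-axis; with |VQ| = 27.3, Q = V + 27.3·(cos 92.40°, sin 92.40°) = (19.96, 16.06). VQ is perpendicular to QT; with |QT| = 20.7 on the right of VQ, T = Q + 20.7·(0.9991, 0.04188) = (40.64, 16.92). Then |NT| = |T − N| = 44.02.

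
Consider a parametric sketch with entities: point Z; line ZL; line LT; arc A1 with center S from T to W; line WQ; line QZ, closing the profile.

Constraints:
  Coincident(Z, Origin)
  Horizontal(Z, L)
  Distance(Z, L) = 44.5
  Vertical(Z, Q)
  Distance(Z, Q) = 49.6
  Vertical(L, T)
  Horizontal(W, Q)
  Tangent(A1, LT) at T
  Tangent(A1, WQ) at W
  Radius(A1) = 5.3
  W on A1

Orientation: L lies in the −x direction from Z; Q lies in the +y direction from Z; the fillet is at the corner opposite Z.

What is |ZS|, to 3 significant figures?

59.2

ZQ is vertical with |ZQ| = 49.6 and Q on the +y side, so Q = (0.00, 49.6). The virtual corner opposite Z is at (-44.5, 49.6). The tangent condition forces ST to be normal to LT and since A1 is tangent to WQ there, SW ⟂ WQ, with radius 5.3, so the center S sits 5.3 in from both sides at S = (-39.2, 44.3). Then |ZS| = |S − Z| = 59.2.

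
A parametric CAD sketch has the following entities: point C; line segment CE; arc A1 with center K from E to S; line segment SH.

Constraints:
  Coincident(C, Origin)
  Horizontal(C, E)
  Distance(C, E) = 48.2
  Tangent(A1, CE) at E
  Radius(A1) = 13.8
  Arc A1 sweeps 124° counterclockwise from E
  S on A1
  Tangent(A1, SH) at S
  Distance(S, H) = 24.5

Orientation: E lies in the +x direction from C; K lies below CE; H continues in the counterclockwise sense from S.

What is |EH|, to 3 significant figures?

41.9

On A1, E sits at bearing 90° from K; a 124° counterclockwise sweep puts S at bearing 214°, so S = K + 13.8·(cos 214°, sin 214°) = (36.8, -21.5). A1 meets SH tangentially, so KS is at right angles to SH, so SH runs along (−sin 214°, cos 214°); with |SH| = 24.5, H = (50.5, -41.8). Then |EH| = |H − E| = 41.9.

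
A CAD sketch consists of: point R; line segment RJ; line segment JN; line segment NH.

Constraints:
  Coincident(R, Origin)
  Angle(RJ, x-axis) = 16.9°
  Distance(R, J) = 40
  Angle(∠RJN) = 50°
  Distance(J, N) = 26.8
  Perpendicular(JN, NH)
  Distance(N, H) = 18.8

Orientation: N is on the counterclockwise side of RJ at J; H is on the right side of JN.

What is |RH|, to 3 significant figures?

49.5

R is at the origin; RJ runs at 16.9° with length 40.0, so J = 40.0·(cos 16.9°, sin 16.9°) = (38.3, 11.6). ∠RJN = 50.0°, so JN runs at 16.9° + (180° − 50.0°) = 147° from the x-axis; with |JN| = 26.8, N = J + 26.8·(cos 147°, sin 147°) = (15.8, 26.3). JN ⟂ NH; with |NH| = 18.8 on the right of JN, H = N + 18.8·(0.546, 0.838) = (26.1, 42.0). Then |RH| = |H − R| = 49.5.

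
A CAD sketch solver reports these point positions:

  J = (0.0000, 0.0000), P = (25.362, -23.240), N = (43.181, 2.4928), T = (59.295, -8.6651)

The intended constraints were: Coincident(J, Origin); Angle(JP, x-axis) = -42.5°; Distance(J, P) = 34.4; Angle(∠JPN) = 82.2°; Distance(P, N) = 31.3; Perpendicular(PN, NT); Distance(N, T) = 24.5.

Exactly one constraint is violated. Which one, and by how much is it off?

Distance(N, T) = 24.5 — off by 4.90.

J = (0.00, 0.00) ✓; JP at -42.50° ✓; |JP| = 34.40 ✓; ∠JPN = 82.20° ✓; |PN| = 31.30 ✓; ∠(PN, NT) = 90.00° ✓; |NT| = 19.60 ✗.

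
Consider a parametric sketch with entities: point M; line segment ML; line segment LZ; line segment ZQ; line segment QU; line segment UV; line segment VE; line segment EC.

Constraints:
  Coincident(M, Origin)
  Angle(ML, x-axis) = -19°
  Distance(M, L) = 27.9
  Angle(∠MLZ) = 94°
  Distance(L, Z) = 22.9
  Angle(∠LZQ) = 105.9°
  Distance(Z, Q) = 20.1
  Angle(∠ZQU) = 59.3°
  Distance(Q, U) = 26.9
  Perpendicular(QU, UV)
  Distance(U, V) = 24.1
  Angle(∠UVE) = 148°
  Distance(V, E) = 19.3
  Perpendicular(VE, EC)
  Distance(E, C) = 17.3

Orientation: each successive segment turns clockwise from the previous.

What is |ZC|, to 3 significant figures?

16.3

M is at the origin; ML runs at -19.0° with length 27.9, so L = (26.4, -9.08). ∠MLZ = 94.0° gives LZ at -105° from the x-axis; with |LZ| = 22.9, Z = (20.5, -31.2). ∠LZQ = 105.9° gives ZQ at -179° from the x-axis; with |ZQ| = 20.1, Q = (0.355, -31.5). ∠ZQU = 59.3° gives QU at 60.2° from the x-axis; with |QU| = 26.9, U = (13.7, -8.18). QU ⟂ UV, so UV runs at -29.8°; with |UV| = 24.1, V = (34.6, -20.2). ∠UVE = 148.0° gives VE at -61.8° from the x-axis; with |VE| = 19.3, E = (43.8, -37.2). VE ⟂ EC, so EC runs at -152°; with |EC| = 17.3, C = (28.5, -45.3). Then |ZC| = |C − Z| = 16.3.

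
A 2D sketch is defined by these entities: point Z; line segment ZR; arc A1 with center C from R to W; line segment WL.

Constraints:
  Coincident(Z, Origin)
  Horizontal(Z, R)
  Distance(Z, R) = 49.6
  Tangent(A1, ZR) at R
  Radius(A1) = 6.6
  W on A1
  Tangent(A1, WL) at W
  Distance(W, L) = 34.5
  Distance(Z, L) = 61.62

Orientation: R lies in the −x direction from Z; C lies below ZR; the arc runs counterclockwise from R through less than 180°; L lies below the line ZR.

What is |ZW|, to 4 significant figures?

56.55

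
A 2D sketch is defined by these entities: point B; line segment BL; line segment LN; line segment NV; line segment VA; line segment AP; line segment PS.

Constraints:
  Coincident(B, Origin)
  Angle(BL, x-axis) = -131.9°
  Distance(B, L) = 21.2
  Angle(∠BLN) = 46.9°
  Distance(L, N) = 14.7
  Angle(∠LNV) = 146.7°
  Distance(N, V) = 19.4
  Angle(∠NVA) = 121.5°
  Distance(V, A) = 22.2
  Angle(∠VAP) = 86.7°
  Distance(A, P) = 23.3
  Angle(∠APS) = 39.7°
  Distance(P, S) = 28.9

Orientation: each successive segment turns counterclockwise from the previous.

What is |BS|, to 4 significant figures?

16.35

B is at the origin; BL runs at -131.9° with length 21.2, so L = (-14.16, -15.78). ∠BLN = 46.9° gives LN at 1.200° from the x-axis; with |LN| = 14.7, N = (0.5387, -15.47). ∠LNV = 146.7° gives NV at 34.50° from the x-axis; with |NV| = 19.4, V = (16.53, -4.483). ∠NVA = 121.5° gives VA at 93.00° from the x-axis; with |VA| = 22.2, A = (15.36, 17.69). ∠VAP = 86.7° gives AP at -173.7° from the x-axis; with |AP| = 23.3, P = (-7.794, 15.13). ∠APS = 39.7° gives PS at -33.40° from the x-axis; with |PS| = 28.9, S = (16.33, -0.7794). Then |BS| = |S − B| = 16.35.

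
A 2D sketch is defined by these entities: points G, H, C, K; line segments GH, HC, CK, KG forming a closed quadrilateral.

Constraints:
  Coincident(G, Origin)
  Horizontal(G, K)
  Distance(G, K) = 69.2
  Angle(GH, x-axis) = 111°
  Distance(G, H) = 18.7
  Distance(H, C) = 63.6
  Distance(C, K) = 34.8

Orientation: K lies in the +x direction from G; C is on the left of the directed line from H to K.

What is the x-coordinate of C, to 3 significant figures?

55.2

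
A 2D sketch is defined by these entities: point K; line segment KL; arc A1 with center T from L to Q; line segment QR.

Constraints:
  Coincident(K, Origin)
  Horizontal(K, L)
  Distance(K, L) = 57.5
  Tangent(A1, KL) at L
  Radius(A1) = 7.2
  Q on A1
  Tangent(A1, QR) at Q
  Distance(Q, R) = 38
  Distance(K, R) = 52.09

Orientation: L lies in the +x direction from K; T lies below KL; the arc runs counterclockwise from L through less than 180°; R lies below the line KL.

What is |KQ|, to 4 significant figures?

51.14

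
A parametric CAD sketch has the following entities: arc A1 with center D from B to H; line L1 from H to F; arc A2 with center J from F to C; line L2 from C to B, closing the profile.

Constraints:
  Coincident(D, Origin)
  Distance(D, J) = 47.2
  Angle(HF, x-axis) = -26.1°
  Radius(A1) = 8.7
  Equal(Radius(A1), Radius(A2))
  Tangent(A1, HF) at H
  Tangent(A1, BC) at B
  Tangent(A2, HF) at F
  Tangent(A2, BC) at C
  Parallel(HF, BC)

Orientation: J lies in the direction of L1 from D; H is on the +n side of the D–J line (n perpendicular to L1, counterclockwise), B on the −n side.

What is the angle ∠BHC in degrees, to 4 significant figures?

69.76°

The slot axis is L1's direction at -26.1°, so u = (cos -26.1°, sin -26.1°) = (0.8980, -0.4399) and n = (−sin -26.1°, cos -26.1°) = (0.4399, 0.8980). D is at the origin and J lies 47.2 along u from D, so J = 47.2·u = (42.39, -20.77). Tangency of A1 to both parallel lines with radius 8.7 puts H and B at D ± 8.7·n: H = (3.827, 7.813), B = (-3.827, -7.813). Equal radii place F and C the same way about J: F = J + 8.7·n = (46.21, -12.95), C = J − 8.7·n = (38.56, -28.58). Then cos ∠BHC = HB·HC / (|HB||HC|), giving 69.76°.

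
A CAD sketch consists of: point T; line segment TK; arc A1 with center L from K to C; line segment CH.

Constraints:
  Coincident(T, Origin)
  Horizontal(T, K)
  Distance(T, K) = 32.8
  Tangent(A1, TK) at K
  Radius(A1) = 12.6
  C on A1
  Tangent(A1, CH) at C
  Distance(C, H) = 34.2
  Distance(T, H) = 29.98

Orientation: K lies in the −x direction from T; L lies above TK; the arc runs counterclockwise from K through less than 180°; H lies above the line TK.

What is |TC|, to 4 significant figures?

23.73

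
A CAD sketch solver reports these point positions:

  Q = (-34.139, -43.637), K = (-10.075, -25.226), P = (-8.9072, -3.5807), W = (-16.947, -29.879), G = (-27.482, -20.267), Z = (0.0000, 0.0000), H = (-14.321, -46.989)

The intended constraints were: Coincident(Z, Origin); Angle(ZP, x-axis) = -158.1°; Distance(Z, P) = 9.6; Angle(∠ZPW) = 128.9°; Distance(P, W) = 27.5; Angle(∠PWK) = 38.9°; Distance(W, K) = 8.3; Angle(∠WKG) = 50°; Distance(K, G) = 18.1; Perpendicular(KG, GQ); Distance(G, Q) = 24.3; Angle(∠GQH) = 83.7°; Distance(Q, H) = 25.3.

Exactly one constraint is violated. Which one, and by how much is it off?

Distance(Q, H) = 25.3 — off by 5.20.

Z = (0.00, 0.00) ✓; ZP at -158.1° ✓; |ZP| = 9.600 ✓; ∠ZPW = 128.9° ✓; |PW| = 27.50 ✓; ∠PWK = 38.90° ✓; |WK| = 8.299 ✓; ∠WKG = 50.00° ✓; |KG| = 18.10 ✓; ∠(KG, GQ) = 90.00° ✓; |GQ| = 24.30 ✓; ∠GQH = 83.70° ✓; |QH| = 20.10 ✗.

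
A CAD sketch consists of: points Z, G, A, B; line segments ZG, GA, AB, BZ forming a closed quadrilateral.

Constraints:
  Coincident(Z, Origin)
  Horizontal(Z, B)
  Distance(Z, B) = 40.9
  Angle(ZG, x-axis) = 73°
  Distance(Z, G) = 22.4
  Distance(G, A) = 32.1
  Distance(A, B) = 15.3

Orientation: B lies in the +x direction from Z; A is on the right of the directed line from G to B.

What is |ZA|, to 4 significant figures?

26.44

Checks: ZG at 73.00° ✓; |GA| = 32.10 ✓; |AB| = 15.30 ✓.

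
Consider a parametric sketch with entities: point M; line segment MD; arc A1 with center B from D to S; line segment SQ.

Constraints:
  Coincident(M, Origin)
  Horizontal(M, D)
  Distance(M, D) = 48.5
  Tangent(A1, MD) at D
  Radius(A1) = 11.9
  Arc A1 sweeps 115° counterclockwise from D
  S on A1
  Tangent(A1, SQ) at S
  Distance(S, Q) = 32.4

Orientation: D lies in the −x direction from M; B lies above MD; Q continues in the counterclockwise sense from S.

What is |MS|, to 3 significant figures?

41.3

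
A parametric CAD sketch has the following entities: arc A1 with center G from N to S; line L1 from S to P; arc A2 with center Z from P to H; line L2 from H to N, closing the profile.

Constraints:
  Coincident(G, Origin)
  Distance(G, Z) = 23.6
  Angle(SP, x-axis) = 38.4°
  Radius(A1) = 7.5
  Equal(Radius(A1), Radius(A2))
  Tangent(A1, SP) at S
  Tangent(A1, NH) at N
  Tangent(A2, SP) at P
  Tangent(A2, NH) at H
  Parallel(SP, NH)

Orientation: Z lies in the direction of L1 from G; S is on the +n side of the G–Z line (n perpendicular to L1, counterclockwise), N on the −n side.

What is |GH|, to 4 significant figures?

24.76

Tangency of A1 to both parallel lines with radius 7.5 puts S and N at G ± 7.5·n: S = (-4.659, 5.878), N = (4.659, -5.878). Equal radii place P and H the same way about Z: P = Z + 7.5·n = (13.84, 20.54), H = Z − 7.5·n = (23.15, 8.781). Then |GH| = |H − G| = 24.76.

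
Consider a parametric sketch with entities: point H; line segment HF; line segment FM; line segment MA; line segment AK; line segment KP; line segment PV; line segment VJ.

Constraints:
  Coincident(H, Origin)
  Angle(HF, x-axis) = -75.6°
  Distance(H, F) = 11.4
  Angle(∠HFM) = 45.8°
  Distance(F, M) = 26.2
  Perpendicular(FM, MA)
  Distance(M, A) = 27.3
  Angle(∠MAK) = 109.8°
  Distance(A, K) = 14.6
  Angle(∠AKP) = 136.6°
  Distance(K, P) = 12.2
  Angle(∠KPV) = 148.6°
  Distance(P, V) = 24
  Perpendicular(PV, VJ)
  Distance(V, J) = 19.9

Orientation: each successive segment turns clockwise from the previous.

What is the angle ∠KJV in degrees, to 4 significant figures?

68.52°

H is at the origin; HF runs at -75.6° with length 11.4, so F = (2.835, -11.04). ∠HFM = 45.8° gives FM at 150.2° from the x-axis; with |FM| = 26.2, M = (-19.90, 1.979). FM is perpendicular to MA, so MA runs at 60.20°; with |MA| = 27.3, A = (-6.333, 25.67). ∠MAK = 109.8° gives AK at -10.00° from the x-axis; with |AK| = 14.6, K = (8.045, 23.13). ∠AKP = 136.6° gives KP at -53.40° from the x-axis; with |KP| = 12.2, P = (15.32, 13.34). ∠KPV = 148.6° gives PV at -84.80° from the x-axis; with |PV| = 24.0, V = (17.49, -10.56). PV is perpendicular to VJ, so VJ runs at -174.8°; with |VJ| = 19.9, J = (-2.324, -12.37). Then cos ∠KJV = JK·JV / (|JK||JV|), giving 68.52°.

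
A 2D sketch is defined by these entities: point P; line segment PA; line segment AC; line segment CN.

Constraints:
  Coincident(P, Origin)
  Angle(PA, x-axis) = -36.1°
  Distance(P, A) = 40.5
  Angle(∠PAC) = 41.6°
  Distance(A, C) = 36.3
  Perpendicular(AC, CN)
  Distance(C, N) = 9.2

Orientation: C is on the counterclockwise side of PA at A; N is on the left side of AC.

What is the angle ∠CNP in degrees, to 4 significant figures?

161.2°

P is at the origin; PA runs at -36.1° with length 40.5, so A = 40.5·(cos -36.1°, sin -36.1°) = (32.72, -23.86). ∠PAC = 41.6°, so AC runs at -36.1° + (180° − 41.6°) = 102.3° from the x-axis; with |AC| = 36.3, C = A + 36.3·(cos 102.3°, sin 102.3°) = (24.99, 11.60). AC is perpendicular to CN; with |CN| = 9.2 on the left of AC, N = C + 9.2·(-0.9770, -0.2130) = (16.00, 9.644). Then cos ∠CNP = NC·NP / (|NC||NP|), giving 161.2°.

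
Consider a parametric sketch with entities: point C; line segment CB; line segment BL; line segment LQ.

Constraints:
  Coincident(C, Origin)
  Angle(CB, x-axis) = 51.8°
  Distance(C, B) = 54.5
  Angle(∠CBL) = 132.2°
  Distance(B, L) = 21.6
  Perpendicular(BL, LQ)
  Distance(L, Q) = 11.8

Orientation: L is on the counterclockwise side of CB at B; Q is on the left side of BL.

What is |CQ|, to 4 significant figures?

64.84

C is at the origin; CB runs at 51.8° with length 54.5, so B = 54.5·(cos 51.8°, sin 51.8°) = (33.70, 42.83). ∠CBL = 132.2°, so BL runs at 51.8° + (180° − 132.2°) = 99.60° from the x-axis; with |BL| = 21.6, L = B + 21.6·(cos 99.60°, sin 99.60°) = (30.10, 64.13). The perpendicularity gives LQ at right angles to BL; with |LQ| = 11.8 on the left of BL, Q = L + 11.8·(-0.9860, -0.1668) = (18.47, 62.16). Then |CQ| = |Q − C| = 64.84.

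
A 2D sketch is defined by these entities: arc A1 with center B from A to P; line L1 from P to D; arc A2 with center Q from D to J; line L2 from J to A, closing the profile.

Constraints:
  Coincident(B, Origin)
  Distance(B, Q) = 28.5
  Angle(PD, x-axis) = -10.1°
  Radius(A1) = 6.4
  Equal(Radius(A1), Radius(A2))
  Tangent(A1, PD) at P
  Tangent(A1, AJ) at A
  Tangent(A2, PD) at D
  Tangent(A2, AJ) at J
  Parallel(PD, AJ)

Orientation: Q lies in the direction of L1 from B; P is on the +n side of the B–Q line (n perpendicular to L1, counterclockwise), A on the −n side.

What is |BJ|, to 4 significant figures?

29.21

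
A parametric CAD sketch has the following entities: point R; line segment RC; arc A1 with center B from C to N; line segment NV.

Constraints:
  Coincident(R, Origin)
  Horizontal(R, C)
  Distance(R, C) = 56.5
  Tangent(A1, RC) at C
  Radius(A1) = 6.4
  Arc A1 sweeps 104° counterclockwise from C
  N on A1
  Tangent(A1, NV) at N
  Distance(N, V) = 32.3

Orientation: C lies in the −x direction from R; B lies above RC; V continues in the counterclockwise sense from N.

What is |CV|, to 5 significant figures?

39.322

On A1, C sits at bearing -90° from B; a 104° counterclockwise sweep puts N at bearing 14°, so N = B + 6.4·(cos 14°, sin 14°) = (-50.290, 7.9483). A1 meets NV tangentially, so BN is at right angles to NV, so NV runs along (−sin 14°, cos 14°); with |NV| = 32.3, V = (-58.104, 39.289). Then |CV| = |V − C| = 39.322.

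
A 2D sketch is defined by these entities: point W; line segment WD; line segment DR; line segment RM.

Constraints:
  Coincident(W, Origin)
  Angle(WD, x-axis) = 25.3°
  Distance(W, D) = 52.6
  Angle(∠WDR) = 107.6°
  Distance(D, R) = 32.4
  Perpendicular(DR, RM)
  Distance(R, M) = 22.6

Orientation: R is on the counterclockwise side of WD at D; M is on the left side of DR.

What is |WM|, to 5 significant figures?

55.603

∠WDR = 107.6°, so DR runs at 25.3° + (180° − 107.6°) = 97.700° from the x-axis; with |DR| = 32.4, R = D + 32.4·(cos 97.700°, sin 97.700°) = (43.214, 54.587). DR ⟂ RM; with |RM| = 22.6 on the left of DR, M = R + 22.6·(-0.99098, -0.13399) = (20.817, 51.559). Then |WM| = |M − W| = 55.603.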